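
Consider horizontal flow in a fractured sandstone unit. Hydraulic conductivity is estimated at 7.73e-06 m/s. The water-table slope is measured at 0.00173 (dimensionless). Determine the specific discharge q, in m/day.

Convert K: 7.73e-06 m/s × 86400 = 0.6679 m/day.
Hydraulic gradient i = 0.00173.
Specific discharge q = K · i = 0.6679 × 0.001730 = 0.001155 m/day.

0.00116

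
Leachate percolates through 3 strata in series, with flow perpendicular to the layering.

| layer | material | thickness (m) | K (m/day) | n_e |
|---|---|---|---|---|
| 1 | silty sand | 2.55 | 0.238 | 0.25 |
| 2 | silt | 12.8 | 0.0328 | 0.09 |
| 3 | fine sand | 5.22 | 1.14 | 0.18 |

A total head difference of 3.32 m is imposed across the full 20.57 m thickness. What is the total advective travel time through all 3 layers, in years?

0.913

With flow normal to the layers, continuity requires the same specific discharge q through every layer.
Σ(b_i/K_i) = 2.55/0.238 + 12.8/0.0328 + 5.22/1.14 = 405.5 d.
q = Δh / Σ(b_i/K_i) = 3.32 / 405.5 = 0.008187 m/day.
In each layer the seepage velocity is v_i = q/n_i, so the layer transit time is t_i = b_i·n_i / q:
  layer 1 (silty sand): t_1 = 2.55 × 0.25 / 0.008187 = 77.87 d
  layer 2 (silt): t_2 = 12.8 × 0.09 / 0.008187 = 140.7 d
  layer 3 (fine sand): t_3 = 5.22 × 0.18 / 0.008187 = 114.8 d
Total t = Σ t_i = 333.4 days = 0.9127 years.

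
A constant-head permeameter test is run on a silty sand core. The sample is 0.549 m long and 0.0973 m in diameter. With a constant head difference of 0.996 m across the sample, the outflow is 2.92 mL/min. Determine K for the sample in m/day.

Cross-sectional area A = π·(d/2)² = π × (0.0973/2)² = 0.007436 m².
Convert discharge: 2.92 mL/min = 4.867e-08 m³/s.
Darcy's law rearranged: K = Q·L / (A·Δh) = 4.867e-08 × 0.549 / (0.007436 × 0.996) = 3.608e-06 m/s = 0.3117 m/day.

0.312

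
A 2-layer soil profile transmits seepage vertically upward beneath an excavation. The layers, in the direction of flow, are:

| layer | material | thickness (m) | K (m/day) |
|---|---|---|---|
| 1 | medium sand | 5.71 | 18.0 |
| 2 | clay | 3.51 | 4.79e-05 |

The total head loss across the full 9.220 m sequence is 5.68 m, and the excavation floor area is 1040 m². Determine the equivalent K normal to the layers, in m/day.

Flow is perpendicular to layering, so the layers act in series and the equivalent K is the thickness-weighted harmonic mean.
Total thickness L = 5.71 + 3.51 = 9.220 m.
Σ(b_i/K_i) = 5.71/18.0 + 3.51/4.79e-05 = 73278 d.
K_eq = L / Σ(b_i/K_i) = 9.220 / 73278 = 0.0001258 m/day.

0.000126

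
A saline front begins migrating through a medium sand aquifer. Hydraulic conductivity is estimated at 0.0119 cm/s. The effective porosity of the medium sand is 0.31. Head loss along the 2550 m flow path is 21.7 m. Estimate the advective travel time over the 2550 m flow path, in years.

24.7

Convert K: 0.0119 cm/s × 864 = 10.28 m/day.
Hydraulic gradient i = Δh / L = 21.7 / 2550 = 0.008510.
Darcy flux q = K · i = 10.28 × 0.008510 = 0.08749 m/day.
Seepage velocity v = q / n_e = 0.08749 / 0.31 = 0.2822 m/day.
Travel time t = L / v = 2550 / 0.2822 = 9035 days = 24.74 years.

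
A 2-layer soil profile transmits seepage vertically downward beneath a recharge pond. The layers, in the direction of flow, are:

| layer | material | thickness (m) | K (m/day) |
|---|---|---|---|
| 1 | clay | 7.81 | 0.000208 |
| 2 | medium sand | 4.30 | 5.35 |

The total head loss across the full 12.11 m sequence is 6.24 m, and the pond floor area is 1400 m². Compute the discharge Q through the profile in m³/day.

Flow is perpendicular to layering, so the layers act in series and the equivalent K is the thickness-weighted harmonic mean.
Total thickness L = 7.81 + 4.30 = 12.11 m.
Σ(b_i/K_i) = 7.81/0.000208 + 4.30/5.35 = 37549 d.
K_eq = L / Σ(b_i/K_i) = 12.11 / 37549 = 0.0003225 m/day.
Q = K_eq · A · (Δh/L) = 0.0003225 × 1400 × (6.24/12.11) = 0.2327 m³/day.

0.233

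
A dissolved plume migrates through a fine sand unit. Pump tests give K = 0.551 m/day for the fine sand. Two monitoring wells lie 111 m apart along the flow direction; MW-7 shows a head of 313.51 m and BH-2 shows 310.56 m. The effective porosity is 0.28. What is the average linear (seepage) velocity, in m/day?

0.0523

Hydraulic gradient i = (313.51 − 310.56) / 111 = 2.95 / 111 = 0.02658.
Darcy flux q = K · i = 0.5510 × 0.02658 = 0.01464 m/day.
Seepage velocity v = q / n_e = 0.01464 / 0.28 = 0.05230 m/day.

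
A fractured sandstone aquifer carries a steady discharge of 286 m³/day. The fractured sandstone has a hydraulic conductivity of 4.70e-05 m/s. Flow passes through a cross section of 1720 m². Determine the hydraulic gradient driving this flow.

Convert K: 4.70e-05 m/s × 86400 = 4.061 m/day.
From Q = K·A·i, i = Q / (K·A) = 286 / (4.061 × 1720) = 0.04095.

0.0409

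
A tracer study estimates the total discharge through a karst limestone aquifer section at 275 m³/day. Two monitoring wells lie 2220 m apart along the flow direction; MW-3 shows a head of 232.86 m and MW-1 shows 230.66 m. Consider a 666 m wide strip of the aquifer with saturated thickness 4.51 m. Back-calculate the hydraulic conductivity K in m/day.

92.4

Cross-sectional area A = 666 × 4.51 = 3004 m².
Hydraulic gradient i = (232.86 − 230.66) / 2220 = 2.2 / 2220 = 0.0009910.
From Q = K·A·i, K = Q / (A·i) = 275 / (3004 × 0.0009910) = 92.39 m/day.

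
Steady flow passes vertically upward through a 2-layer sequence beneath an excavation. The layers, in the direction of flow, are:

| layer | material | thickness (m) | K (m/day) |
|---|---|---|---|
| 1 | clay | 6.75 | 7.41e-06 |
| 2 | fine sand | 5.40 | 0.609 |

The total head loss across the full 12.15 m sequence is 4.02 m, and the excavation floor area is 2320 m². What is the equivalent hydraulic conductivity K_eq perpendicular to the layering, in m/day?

1.33e-05

Flow is perpendicular to layering, so the layers act in series and the equivalent K is the thickness-weighted harmonic mean.
Total thickness L = 6.75 + 5.40 = 12.15 m.
Σ(b_i/K_i) = 6.75/7.41e-06 + 5.40/0.609 = 9.109e+05 d.
K_eq = L / Σ(b_i/K_i) = 12.15 / 9.109e+05 = 1.334e-05 m/day.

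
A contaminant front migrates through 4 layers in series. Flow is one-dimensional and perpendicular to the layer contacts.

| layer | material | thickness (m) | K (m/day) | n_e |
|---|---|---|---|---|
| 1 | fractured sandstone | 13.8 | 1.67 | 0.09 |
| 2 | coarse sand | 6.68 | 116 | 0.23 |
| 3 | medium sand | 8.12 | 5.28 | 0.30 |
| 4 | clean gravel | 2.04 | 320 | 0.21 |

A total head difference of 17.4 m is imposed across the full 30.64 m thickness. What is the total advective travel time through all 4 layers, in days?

3.20

With flow normal to the layers, continuity requires the same specific discharge q through every layer.
Σ(b_i/K_i) = 13.8/1.67 + 6.68/116 + 8.12/5.28 + 2.04/320 = 9.865 d.
q = Δh / Σ(b_i/K_i) = 17.4 / 9.865 = 1.764 m/day.
In each layer the seepage velocity is v_i = q/n_i, so the layer transit time is t_i = b_i·n_i / q:
  layer 1 (fractured sandstone): t_1 = 13.8 × 0.09 / 1.764 = 0.7042 d
  layer 2 (coarse sand): t_2 = 6.68 × 0.23 / 1.764 = 0.8711 d
  layer 3 (medium sand): t_3 = 8.12 × 0.30 / 1.764 = 1.381 d
  layer 4 (clean gravel): t_4 = 2.04 × 0.21 / 1.764 = 0.2429 d
Total t = Σ t_i = 3.199 days.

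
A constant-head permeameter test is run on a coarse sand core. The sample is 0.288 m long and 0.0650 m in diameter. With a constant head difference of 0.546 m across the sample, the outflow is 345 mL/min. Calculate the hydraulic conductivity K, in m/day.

79.0

Cross-sectional area A = π·(d/2)² = π × (0.0650/2)² = 0.003318 m².
Convert discharge: 345 mL/min = 5.750e-06 m³/s.
Darcy's law rearranged: K = Q·L / (A·Δh) = 5.750e-06 × 0.288 / (0.003318 × 0.546) = 0.0009140 m/s = 78.97 m/day.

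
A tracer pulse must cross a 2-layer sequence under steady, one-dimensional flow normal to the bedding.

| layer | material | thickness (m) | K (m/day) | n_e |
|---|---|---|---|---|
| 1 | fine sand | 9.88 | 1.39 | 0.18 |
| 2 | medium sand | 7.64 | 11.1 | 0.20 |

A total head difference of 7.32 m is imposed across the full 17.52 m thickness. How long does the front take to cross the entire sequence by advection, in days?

3.52

With flow normal to the layers, continuity requires the same specific discharge q through every layer.
Σ(b_i/K_i) = 9.88/1.39 + 7.64/11.1 = 7.796 d.
q = Δh / Σ(b_i/K_i) = 7.32 / 7.796 = 0.9389 m/day.
In each layer the seepage velocity is v_i = q/n_i, so the layer transit time is t_i = b_i·n_i / q:
  layer 1 (fine sand): t_1 = 9.88 × 0.18 / 0.9389 = 1.894 d
  layer 2 (medium sand): t_2 = 7.64 × 0.20 / 0.9389 = 1.627 d
Total t = Σ t_i = 3.521 days.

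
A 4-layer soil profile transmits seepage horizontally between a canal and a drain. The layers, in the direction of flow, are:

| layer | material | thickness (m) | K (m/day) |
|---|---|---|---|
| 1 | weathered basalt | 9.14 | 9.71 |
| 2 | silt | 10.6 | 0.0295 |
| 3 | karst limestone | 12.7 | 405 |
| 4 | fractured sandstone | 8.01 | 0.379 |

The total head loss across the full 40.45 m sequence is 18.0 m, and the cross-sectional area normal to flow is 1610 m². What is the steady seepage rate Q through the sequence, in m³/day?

Flow is perpendicular to layering, so the layers act in series and the equivalent K is the thickness-weighted harmonic mean.
Total thickness L = 9.14 + 10.6 + 12.7 + 8.01 = 40.45 m.
Σ(b_i/K_i) = 9.14/9.71 + 10.6/0.0295 + 12.7/405 + 8.01/0.379 = 381.4 d.
K_eq = L / Σ(b_i/K_i) = 40.45 / 381.4 = 0.1060 m/day.
Q = K_eq · A · (Δh/L) = 0.1060 × 1610 × (18.0/40.45) = 75.98 m³/day.

76.0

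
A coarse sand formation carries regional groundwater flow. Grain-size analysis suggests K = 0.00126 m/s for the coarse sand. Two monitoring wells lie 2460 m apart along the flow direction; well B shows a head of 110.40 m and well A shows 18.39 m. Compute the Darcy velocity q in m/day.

4.07

Convert K: 0.00126 m/s × 86400 = 108.9 m/day.
Hydraulic gradient i = (110.40 − 18.39) / 2460 = 92.01 / 2460 = 0.03740.
Specific discharge q = K · i = 108.9 × 0.03740 = 4.072 m/day.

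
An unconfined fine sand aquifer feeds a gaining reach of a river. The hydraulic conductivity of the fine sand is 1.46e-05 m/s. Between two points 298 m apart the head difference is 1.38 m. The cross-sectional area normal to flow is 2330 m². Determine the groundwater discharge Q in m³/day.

Convert K: 1.46e-05 m/s × 86400 = 1.261 m/day.
Hydraulic gradient i = Δh / L = 1.38 / 298 = 0.004631.
Darcy's law: Q = K · A · i = 1.261 × 2330 × 0.004631 = 13.61 m³/day.

13.6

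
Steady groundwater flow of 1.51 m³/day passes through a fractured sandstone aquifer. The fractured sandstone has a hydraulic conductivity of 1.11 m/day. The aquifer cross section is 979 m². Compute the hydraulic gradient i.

From Q = K·A·i, i = Q / (K·A) = 1.51 / (1.110 × 979.0) = 0.001390.

0.00139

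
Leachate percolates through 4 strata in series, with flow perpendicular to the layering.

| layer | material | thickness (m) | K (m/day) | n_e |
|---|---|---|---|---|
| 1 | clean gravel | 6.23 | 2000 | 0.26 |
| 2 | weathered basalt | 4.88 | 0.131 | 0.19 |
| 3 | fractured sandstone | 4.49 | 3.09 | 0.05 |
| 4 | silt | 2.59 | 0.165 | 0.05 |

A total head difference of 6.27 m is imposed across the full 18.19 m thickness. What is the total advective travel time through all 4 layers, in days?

With flow normal to the layers, continuity requires the same specific discharge q through every layer.
Σ(b_i/K_i) = 6.23/2000 + 4.88/0.131 + 4.49/3.09 + 2.59/0.165 = 54.41 d.
q = Δh / Σ(b_i/K_i) = 6.27 / 54.41 = 0.1152 m/day.
In each layer the seepage velocity is v_i = q/n_i, so the layer transit time is t_i = b_i·n_i / q:
  layer 1 (clean gravel): t_1 = 6.23 × 0.26 / 0.1152 = 14.06 d
  layer 2 (weathered basalt): t_2 = 4.88 × 0.19 / 0.1152 = 8.045 d
  layer 3 (fractured sandstone): t_3 = 4.49 × 0.05 / 0.1152 = 1.948 d
  layer 4 (silt): t_4 = 2.59 × 0.05 / 0.1152 = 1.124 d
Total t = Σ t_i = 25.17 days.

25.2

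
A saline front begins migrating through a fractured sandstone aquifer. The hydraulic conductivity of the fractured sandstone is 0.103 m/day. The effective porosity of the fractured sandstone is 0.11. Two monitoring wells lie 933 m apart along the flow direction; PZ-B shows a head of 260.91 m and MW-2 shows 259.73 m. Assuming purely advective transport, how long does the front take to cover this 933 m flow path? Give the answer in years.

2160

Hydraulic gradient i = (260.91 − 259.73) / 933 = 1.18 / 933 = 0.001265.
Darcy flux q = K · i = 0.1030 × 0.001265 = 0.0001303 m/day.
Seepage velocity v = q / n_e = 0.0001303 / 0.11 = 0.001184 m/day.
Travel time t = L / v = 933 / 0.001184 = 7.878e+05 days = 2157 years.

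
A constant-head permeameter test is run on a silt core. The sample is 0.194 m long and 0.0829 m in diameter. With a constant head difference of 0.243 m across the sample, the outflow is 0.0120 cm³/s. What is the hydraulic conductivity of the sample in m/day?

Cross-sectional area A = π·(d/2)² = π × (0.0829/2)² = 0.005398 m².
Convert discharge: 0.0120 cm³/s = 1.200e-08 m³/s.
Darcy's law rearranged: K = Q·L / (A·Δh) = 1.200e-08 × 0.194 / (0.005398 × 0.243) = 1.775e-06 m/s = 0.1534 m/day.

0.153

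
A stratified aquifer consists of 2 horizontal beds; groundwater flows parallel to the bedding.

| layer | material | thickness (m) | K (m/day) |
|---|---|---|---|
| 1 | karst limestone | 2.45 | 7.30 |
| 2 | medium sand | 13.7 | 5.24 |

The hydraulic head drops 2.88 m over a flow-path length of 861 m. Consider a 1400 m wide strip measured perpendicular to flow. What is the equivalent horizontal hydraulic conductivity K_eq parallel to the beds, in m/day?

Flow is parallel to layering, so each bed carries its own Darcy discharge and the transmissivities add.
Σ(K_i·b_i) = 7.30×2.45 + 5.24×13.7 = 89.67 m²/day.
Total thickness b = 16.15 m, so K_eq = Σ(K_i·b_i)/b = 5.553 m/day.

5.55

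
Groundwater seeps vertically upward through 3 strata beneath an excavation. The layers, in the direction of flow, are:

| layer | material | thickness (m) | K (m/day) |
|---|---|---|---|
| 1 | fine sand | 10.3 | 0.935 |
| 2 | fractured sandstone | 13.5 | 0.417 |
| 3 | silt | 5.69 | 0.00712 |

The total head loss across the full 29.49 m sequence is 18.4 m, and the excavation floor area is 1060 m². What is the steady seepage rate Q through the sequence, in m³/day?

23.1

Flow is perpendicular to layering, so the layers act in series and the equivalent K is the thickness-weighted harmonic mean.
Total thickness L = 10.3 + 13.5 + 5.69 = 29.49 m.
Σ(b_i/K_i) = 10.3/0.935 + 13.5/0.417 + 5.69/0.00712 = 842.5 d.
K_eq = L / Σ(b_i/K_i) = 29.49 / 842.5 = 0.03500 m/day.
Q = K_eq · A · (Δh/L) = 0.03500 × 1060 × (18.4/29.49) = 23.15 m³/day.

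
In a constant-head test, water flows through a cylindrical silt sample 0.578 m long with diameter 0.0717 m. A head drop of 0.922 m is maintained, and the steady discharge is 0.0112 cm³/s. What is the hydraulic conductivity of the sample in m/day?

Cross-sectional area A = π·(d/2)² = π × (0.0717/2)² = 0.004038 m².
Convert discharge: 0.0112 cm³/s = 1.120e-08 m³/s.
Darcy's law rearranged: K = Q·L / (A·Δh) = 1.120e-08 × 0.578 / (0.004038 × 0.922) = 1.739e-06 m/s = 0.1502 m/day.

0.150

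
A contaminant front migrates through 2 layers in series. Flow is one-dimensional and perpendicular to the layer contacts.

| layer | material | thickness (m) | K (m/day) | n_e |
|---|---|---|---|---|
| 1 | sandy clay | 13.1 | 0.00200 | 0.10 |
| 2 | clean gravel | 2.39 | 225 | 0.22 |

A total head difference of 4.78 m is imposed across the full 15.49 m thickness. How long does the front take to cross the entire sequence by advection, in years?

6.89

With flow normal to the layers, continuity requires the same specific discharge q through every layer.
Σ(b_i/K_i) = 13.1/0.00200 + 2.39/225 = 6550 d.
q = Δh / Σ(b_i/K_i) = 4.78 / 6550 = 0.0007298 m/day.
In each layer the seepage velocity is v_i = q/n_i, so the layer transit time is t_i = b_i·n_i / q:
  layer 1 (sandy clay): t_1 = 13.1 × 0.10 / 0.0007298 = 1795 d
  layer 2 (clean gravel): t_2 = 2.39 × 0.22 / 0.0007298 = 720.5 d
Total t = Σ t_i = 2516 days = 6.887 years.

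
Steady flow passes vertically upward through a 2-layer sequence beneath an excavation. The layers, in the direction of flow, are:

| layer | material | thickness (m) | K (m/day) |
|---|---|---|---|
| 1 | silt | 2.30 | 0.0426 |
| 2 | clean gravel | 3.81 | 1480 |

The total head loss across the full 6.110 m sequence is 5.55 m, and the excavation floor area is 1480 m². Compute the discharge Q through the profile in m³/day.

Flow is perpendicular to layering, so the layers act in series and the equivalent K is the thickness-weighted harmonic mean.
Total thickness L = 2.30 + 3.81 = 6.110 m.
Σ(b_i/K_i) = 2.30/0.0426 + 3.81/1480 = 53.99 d.
K_eq = L / Σ(b_i/K_i) = 6.110 / 53.99 = 0.1132 m/day.
Q = K_eq · A · (Δh/L) = 0.1132 × 1480 × (5.55/6.110) = 152.1 m³/day.

152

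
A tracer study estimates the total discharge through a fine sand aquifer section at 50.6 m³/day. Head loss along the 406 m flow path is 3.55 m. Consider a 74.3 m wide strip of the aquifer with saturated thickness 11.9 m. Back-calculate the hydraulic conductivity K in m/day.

Cross-sectional area A = 74.3 × 11.9 = 884.2 m².
Hydraulic gradient i = Δh / L = 3.55 / 406 = 0.008744.
From Q = K·A·i, K = Q / (A·i) = 50.6 / (884.2 × 0.008744) = 6.545 m/day.

6.55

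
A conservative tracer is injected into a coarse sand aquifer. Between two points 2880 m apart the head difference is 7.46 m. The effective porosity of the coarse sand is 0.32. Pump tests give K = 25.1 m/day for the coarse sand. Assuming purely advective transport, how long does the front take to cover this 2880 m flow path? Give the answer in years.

38.8

Hydraulic gradient i = Δh / L = 7.46 / 2880 = 0.002590.
Darcy flux q = K · i = 25.10 × 0.002590 = 0.06502 m/day.
Seepage velocity v = q / n_e = 0.06502 / 0.32 = 0.2032 m/day.
Travel time t = L / v = 2880 / 0.2032 = 14175 days = 38.81 years.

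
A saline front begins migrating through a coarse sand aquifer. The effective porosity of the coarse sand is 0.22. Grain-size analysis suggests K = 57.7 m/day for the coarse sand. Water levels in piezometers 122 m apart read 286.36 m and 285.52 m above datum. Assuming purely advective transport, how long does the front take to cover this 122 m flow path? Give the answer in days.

Hydraulic gradient i = (286.36 − 285.52) / 122 = 0.84 / 122 = 0.006885.
Darcy flux q = K · i = 57.70 × 0.006885 = 0.3973 m/day.
Seepage velocity v = q / n_e = 0.3973 / 0.22 = 1.806 m/day.
Travel time t = L / v = 122 / 1.806 = 67.56 days.

67.6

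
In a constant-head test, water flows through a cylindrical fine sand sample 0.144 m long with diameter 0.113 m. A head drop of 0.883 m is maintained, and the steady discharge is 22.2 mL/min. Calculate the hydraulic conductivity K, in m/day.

Cross-sectional area A = π·(d/2)² = π × (0.113/2)² = 0.01003 m².
Convert discharge: 22.2 mL/min = 3.700e-07 m³/s.
Darcy's law rearranged: K = Q·L / (A·Δh) = 3.700e-07 × 0.144 / (0.01003 × 0.883) = 6.017e-06 m/s = 0.5198 m/day.

0.520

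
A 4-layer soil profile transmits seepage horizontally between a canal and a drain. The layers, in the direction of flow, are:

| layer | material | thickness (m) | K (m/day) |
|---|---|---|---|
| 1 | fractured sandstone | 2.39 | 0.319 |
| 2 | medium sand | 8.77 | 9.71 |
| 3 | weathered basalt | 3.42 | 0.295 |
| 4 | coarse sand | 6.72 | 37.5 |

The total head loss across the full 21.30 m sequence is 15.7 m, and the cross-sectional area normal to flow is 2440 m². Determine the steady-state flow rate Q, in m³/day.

1900

Flow is perpendicular to layering, so the layers act in series and the equivalent K is the thickness-weighted harmonic mean.
Total thickness L = 2.39 + 8.77 + 3.42 + 6.72 = 21.30 m.
Σ(b_i/K_i) = 2.39/0.319 + 8.77/9.71 + 3.42/0.295 + 6.72/37.5 = 20.17 d.
K_eq = L / Σ(b_i/K_i) = 21.30 / 20.17 = 1.056 m/day.
Q = K_eq · A · (Δh/L) = 1.056 × 2440 × (15.7/21.30) = 1899 m³/day.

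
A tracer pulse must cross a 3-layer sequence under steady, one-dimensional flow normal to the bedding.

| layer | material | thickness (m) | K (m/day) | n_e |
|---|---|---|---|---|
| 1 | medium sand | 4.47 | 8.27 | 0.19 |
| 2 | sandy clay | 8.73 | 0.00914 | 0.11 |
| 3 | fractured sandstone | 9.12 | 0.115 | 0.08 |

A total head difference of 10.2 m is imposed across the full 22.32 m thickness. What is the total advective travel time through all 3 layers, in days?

With flow normal to the layers, continuity requires the same specific discharge q through every layer.
Σ(b_i/K_i) = 4.47/8.27 + 8.73/0.00914 + 9.12/0.115 = 1035 d.
q = Δh / Σ(b_i/K_i) = 10.2 / 1035 = 0.009855 m/day.
In each layer the seepage velocity is v_i = q/n_i, so the layer transit time is t_i = b_i·n_i / q:
  layer 1 (medium sand): t_1 = 4.47 × 0.19 / 0.009855 = 86.18 d
  layer 2 (sandy clay): t_2 = 8.73 × 0.11 / 0.009855 = 97.44 d
  layer 3 (fractured sandstone): t_3 = 9.12 × 0.08 / 0.009855 = 74.03 d
Total t = Σ t_i = 257.7 days.

258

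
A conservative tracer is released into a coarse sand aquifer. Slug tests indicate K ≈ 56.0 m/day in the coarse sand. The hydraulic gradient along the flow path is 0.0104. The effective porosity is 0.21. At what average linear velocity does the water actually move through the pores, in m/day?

2.77

Hydraulic gradient i = 0.0104.
Darcy flux q = K · i = 56.00 × 0.01040 = 0.5824 m/day.
Seepage velocity v = q / n_e = 0.5824 / 0.21 = 2.773 m/day.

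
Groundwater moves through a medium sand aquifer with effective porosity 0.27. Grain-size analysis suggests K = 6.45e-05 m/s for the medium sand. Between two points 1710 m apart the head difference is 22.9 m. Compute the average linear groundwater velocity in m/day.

0.276

Convert K: 6.45e-05 m/s × 86400 = 5.573 m/day.
Hydraulic gradient i = Δh / L = 22.9 / 1710 = 0.01339.
Darcy flux q = K · i = 5.573 × 0.01339 = 0.07463 m/day.
Seepage velocity v = q / n_e = 0.07463 / 0.27 = 0.2764 m/day.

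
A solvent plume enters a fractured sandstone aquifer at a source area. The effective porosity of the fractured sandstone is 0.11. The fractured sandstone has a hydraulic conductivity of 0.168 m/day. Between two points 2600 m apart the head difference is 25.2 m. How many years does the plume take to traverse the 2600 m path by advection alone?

481

Hydraulic gradient i = Δh / L = 25.2 / 2600 = 0.009692.
Darcy flux q = K · i = 0.1680 × 0.009692 = 0.001628 m/day.
Seepage velocity v = q / n_e = 0.001628 / 0.11 = 0.01480 m/day.
Travel time t = L / v = 2600 / 0.01480 = 1.756e+05 days = 480.9 years.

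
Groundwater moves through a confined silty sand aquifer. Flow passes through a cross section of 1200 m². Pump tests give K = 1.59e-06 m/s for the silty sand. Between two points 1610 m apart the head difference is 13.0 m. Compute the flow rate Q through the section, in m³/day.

1.33

Convert K: 1.59e-06 m/s × 86400 = 0.1374 m/day.
Hydraulic gradient i = Δh / L = 13.0 / 1610 = 0.008075.
Darcy's law: Q = K · A · i = 0.1374 × 1200 × 0.008075 = 1.331 m³/day.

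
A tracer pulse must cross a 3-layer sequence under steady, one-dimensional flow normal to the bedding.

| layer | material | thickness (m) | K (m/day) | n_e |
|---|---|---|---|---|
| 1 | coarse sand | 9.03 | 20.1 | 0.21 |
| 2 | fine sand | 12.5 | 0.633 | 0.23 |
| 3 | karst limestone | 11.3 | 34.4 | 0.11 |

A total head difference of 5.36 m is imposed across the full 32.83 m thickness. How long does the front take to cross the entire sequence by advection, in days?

With flow normal to the layers, continuity requires the same specific discharge q through every layer.
Σ(b_i/K_i) = 9.03/20.1 + 12.5/0.633 + 11.3/34.4 = 20.52 d.
q = Δh / Σ(b_i/K_i) = 5.36 / 20.52 = 0.2611 m/day.
In each layer the seepage velocity is v_i = q/n_i, so the layer transit time is t_i = b_i·n_i / q:
  layer 1 (coarse sand): t_1 = 9.03 × 0.21 / 0.2611 = 7.261 d
  layer 2 (fine sand): t_2 = 12.5 × 0.23 / 0.2611 = 11.01 d
  layer 3 (karst limestone): t_3 = 11.3 × 0.11 / 0.2611 = 4.760 d
Total t = Σ t_i = 23.03 days.

23.0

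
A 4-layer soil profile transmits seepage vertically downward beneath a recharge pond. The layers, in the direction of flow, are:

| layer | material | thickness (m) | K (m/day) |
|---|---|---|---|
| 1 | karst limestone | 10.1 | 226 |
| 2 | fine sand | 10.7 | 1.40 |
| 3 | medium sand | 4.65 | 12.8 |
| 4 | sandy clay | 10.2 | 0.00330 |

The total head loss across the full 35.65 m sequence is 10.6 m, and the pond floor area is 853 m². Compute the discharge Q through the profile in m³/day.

2.92

Flow is perpendicular to layering, so the layers act in series and the equivalent K is the thickness-weighted harmonic mean.
Total thickness L = 10.1 + 10.7 + 4.65 + 10.2 = 35.65 m.
Σ(b_i/K_i) = 10.1/226 + 10.7/1.40 + 4.65/12.8 + 10.2/0.00330 = 3099 d.
K_eq = L / Σ(b_i/K_i) = 35.65 / 3099 = 0.01150 m/day.
Q = K_eq · A · (Δh/L) = 0.01150 × 853 × (10.6/35.65) = 2.918 m³/day.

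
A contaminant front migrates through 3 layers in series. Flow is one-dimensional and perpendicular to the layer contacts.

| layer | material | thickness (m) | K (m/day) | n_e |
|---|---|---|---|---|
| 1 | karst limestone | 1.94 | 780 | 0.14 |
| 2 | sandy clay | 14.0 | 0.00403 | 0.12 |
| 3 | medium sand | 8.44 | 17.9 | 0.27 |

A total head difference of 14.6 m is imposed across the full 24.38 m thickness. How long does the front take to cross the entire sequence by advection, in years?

With flow normal to the layers, continuity requires the same specific discharge q through every layer.
Σ(b_i/K_i) = 1.94/780 + 14.0/0.00403 + 8.44/17.9 = 3474 d.
q = Δh / Σ(b_i/K_i) = 14.6 / 3474 = 0.004202 m/day.
In each layer the seepage velocity is v_i = q/n_i, so the layer transit time is t_i = b_i·n_i / q:
  layer 1 (karst limestone): t_1 = 1.94 × 0.14 / 0.004202 = 64.63 d
  layer 2 (sandy clay): t_2 = 14.0 × 0.12 / 0.004202 = 399.8 d
  layer 3 (medium sand): t_3 = 8.44 × 0.27 / 0.004202 = 542.3 d
Total t = Σ t_i = 1007 days = 2.756 years.

2.76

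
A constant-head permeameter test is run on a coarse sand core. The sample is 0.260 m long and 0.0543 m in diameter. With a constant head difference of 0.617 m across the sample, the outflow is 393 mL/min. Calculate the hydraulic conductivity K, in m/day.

Cross-sectional area A = π·(d/2)² = π × (0.0543/2)² = 0.002316 m².
Convert discharge: 393 mL/min = 6.550e-06 m³/s.
Darcy's law rearranged: K = Q·L / (A·Δh) = 6.550e-06 × 0.260 / (0.002316 × 0.617) = 0.001192 m/s = 103.0 m/day.

103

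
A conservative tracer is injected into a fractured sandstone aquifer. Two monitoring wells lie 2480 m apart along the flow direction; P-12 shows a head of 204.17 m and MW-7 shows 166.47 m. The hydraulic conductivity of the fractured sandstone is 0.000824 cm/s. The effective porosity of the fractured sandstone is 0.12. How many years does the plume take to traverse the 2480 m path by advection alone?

Convert K: 0.000824 cm/s × 864 = 0.7119 m/day.
Hydraulic gradient i = (204.17 − 166.47) / 2480 = 37.7 / 2480 = 0.01520.
Darcy flux q = K · i = 0.7119 × 0.01520 = 0.01082 m/day.
Seepage velocity v = q / n_e = 0.01082 / 0.12 = 0.09019 m/day.
Travel time t = L / v = 2480 / 0.09019 = 27498 days = 75.29 years.

75.3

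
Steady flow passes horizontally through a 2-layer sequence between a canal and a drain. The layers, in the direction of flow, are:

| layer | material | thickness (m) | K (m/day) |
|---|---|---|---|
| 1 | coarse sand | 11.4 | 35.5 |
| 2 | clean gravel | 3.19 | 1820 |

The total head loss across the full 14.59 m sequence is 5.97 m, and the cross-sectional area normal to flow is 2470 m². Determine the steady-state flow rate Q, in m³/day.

Flow is perpendicular to layering, so the layers act in series and the equivalent K is the thickness-weighted harmonic mean.
Total thickness L = 11.4 + 3.19 = 14.59 m.
Σ(b_i/K_i) = 11.4/35.5 + 3.19/1820 = 0.3229 d.
K_eq = L / Σ(b_i/K_i) = 14.59 / 0.3229 = 45.19 m/day.
Q = K_eq · A · (Δh/L) = 45.19 × 2470 × (5.97/14.59) = 45670 m³/day.

45700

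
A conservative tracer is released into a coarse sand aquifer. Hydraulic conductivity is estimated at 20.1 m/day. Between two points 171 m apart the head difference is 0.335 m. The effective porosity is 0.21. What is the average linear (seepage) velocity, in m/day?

0.188

Hydraulic gradient i = Δh / L = 0.335 / 171 = 0.001959.
Darcy flux q = K · i = 20.10 × 0.001959 = 0.03938 m/day.
Seepage velocity v = q / n_e = 0.03938 / 0.21 = 0.1875 m/day.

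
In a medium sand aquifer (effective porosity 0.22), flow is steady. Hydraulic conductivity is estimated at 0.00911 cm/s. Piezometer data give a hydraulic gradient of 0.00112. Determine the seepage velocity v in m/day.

Convert K: 0.00911 cm/s × 864 = 7.871 m/day.
Hydraulic gradient i = 0.00112.
Darcy flux q = K · i = 7.871 × 0.001120 = 0.008816 m/day.
Seepage velocity v = q / n_e = 0.008816 / 0.22 = 0.04007 m/day.

0.0401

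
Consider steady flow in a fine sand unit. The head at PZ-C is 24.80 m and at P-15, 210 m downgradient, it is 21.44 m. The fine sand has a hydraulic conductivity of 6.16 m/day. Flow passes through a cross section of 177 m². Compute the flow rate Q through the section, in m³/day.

Hydraulic gradient i = (24.80 − 21.44) / 210 = 3.36 / 210 = 0.01600.
Darcy's law: Q = K · A · i = 6.160 × 177.0 × 0.01600 = 17.45 m³/day.

17.4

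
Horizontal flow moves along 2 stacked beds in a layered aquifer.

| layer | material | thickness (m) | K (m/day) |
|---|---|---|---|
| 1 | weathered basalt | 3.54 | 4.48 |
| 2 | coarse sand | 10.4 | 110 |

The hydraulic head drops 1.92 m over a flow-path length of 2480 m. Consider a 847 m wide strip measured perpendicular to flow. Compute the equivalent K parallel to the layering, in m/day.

83.2

Flow is parallel to layering, so each bed carries its own Darcy discharge and the transmissivities add.
Σ(K_i·b_i) = 4.48×3.54 + 110×10.4 = 1160 m²/day.
Total thickness b = 13.94 m, so K_eq = Σ(K_i·b_i)/b = 83.20 m/day.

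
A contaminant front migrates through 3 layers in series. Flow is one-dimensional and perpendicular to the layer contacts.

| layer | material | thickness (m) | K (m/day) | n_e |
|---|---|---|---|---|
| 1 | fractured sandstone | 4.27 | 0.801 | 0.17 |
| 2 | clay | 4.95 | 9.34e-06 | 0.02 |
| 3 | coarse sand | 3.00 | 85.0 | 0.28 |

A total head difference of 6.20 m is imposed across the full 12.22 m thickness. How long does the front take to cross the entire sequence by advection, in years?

390

With flow normal to the layers, continuity requires the same specific discharge q through every layer.
Σ(b_i/K_i) = 4.27/0.801 + 4.95/9.34e-06 + 3.00/85.0 = 5.300e+05 d.
q = Δh / Σ(b_i/K_i) = 6.20 / 5.300e+05 = 1.170e-05 m/day.
In each layer the seepage velocity is v_i = q/n_i, so the layer transit time is t_i = b_i·n_i / q:
  layer 1 (fractured sandstone): t_1 = 4.27 × 0.17 / 1.170e-05 = 62051 d
  layer 2 (clay): t_2 = 4.95 × 0.02 / 1.170e-05 = 8463 d
  layer 3 (coarse sand): t_3 = 3.00 × 0.28 / 1.170e-05 = 71804 d
Total t = Σ t_i = 1.423e+05 days = 389.6 years.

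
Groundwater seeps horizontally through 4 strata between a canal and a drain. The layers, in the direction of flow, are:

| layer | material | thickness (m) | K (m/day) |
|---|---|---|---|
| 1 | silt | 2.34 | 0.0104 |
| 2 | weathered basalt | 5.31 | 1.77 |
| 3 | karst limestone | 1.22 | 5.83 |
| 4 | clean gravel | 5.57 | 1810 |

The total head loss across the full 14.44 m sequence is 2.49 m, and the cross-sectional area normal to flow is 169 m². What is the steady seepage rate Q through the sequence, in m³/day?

1.84

Flow is perpendicular to layering, so the layers act in series and the equivalent K is the thickness-weighted harmonic mean.
Total thickness L = 2.34 + 5.31 + 1.22 + 5.57 = 14.44 m.
Σ(b_i/K_i) = 2.34/0.0104 + 5.31/1.77 + 1.22/5.83 + 5.57/1810 = 228.2 d.
K_eq = L / Σ(b_i/K_i) = 14.44 / 228.2 = 0.06327 m/day.
Q = K_eq · A · (Δh/L) = 0.06327 × 169 × (2.49/14.44) = 1.844 m³/day.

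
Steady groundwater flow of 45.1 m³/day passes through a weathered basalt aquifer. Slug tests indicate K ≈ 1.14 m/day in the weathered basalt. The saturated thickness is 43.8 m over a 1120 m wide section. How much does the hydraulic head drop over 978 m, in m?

0.789

Cross-sectional area A = 1120 × 43.8 = 49056 m².
From Q = K·A·i, i = Q / (K·A) = 45.1 / (1.140 × 49056) = 0.0008065.
Head loss Δh = i · L = 0.0008065 × 978 = 0.7887 m.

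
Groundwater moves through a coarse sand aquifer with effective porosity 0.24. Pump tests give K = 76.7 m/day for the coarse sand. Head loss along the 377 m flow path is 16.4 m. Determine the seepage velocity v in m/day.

Hydraulic gradient i = Δh / L = 16.4 / 377 = 0.04350.
Darcy flux q = K · i = 76.70 × 0.04350 = 3.337 m/day.
Seepage velocity v = q / n_e = 3.337 / 0.24 = 13.90 m/day.

13.9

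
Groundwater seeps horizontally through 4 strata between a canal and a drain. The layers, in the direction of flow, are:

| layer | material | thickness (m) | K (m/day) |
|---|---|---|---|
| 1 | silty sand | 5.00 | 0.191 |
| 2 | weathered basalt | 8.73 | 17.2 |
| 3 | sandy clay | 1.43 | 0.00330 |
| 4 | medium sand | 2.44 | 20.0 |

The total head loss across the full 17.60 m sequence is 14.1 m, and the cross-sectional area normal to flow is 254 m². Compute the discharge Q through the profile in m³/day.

7.78

Flow is perpendicular to layering, so the layers act in series and the equivalent K is the thickness-weighted harmonic mean.
Total thickness L = 5.00 + 8.73 + 1.43 + 2.44 = 17.60 m.
Σ(b_i/K_i) = 5.00/0.191 + 8.73/17.2 + 1.43/0.00330 + 2.44/20.0 = 460.1 d.
K_eq = L / Σ(b_i/K_i) = 17.60 / 460.1 = 0.03825 m/day.
Q = K_eq · A · (Δh/L) = 0.03825 × 254 × (14.1/17.60) = 7.783 m³/day.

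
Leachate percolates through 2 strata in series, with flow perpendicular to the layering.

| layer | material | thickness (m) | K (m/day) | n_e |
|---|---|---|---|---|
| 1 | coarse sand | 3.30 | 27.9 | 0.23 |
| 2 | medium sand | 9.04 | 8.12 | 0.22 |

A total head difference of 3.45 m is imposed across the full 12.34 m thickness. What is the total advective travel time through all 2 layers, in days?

With flow normal to the layers, continuity requires the same specific discharge q through every layer.
Σ(b_i/K_i) = 3.30/27.9 + 9.04/8.12 = 1.232 d.
q = Δh / Σ(b_i/K_i) = 3.45 / 1.232 = 2.801 m/day.
In each layer the seepage velocity is v_i = q/n_i, so the layer transit time is t_i = b_i·n_i / q:
  layer 1 (coarse sand): t_1 = 3.30 × 0.23 / 2.801 = 0.2709 d
  layer 2 (medium sand): t_2 = 9.04 × 0.22 / 2.801 = 0.7100 d
Total t = Σ t_i = 0.9809 days.

0.981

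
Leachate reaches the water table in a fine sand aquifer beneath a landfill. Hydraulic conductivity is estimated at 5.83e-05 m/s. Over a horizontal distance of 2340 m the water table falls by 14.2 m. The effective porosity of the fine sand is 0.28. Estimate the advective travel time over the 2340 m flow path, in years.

58.7

Convert K: 5.83e-05 m/s × 86400 = 5.037 m/day.
Hydraulic gradient i = Δh / L = 14.2 / 2340 = 0.006068.
Darcy flux q = K · i = 5.037 × 0.006068 = 0.03057 m/day.
Seepage velocity v = q / n_e = 0.03057 / 0.28 = 0.1092 m/day.
Travel time t = L / v = 2340 / 0.1092 = 21435 days = 58.69 years.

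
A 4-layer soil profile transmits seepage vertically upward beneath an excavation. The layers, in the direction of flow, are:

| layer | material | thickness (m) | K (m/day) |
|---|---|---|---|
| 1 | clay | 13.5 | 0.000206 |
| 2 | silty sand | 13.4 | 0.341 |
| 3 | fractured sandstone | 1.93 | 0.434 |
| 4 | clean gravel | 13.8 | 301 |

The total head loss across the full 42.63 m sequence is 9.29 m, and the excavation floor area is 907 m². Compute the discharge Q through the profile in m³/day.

0.128

Flow is perpendicular to layering, so the layers act in series and the equivalent K is the thickness-weighted harmonic mean.
Total thickness L = 13.5 + 13.4 + 1.93 + 13.8 = 42.63 m.
Σ(b_i/K_i) = 13.5/0.000206 + 13.4/0.341 + 1.93/0.434 + 13.8/301 = 65578 d.
K_eq = L / Σ(b_i/K_i) = 42.63 / 65578 = 0.0006501 m/day.
Q = K_eq · A · (Δh/L) = 0.0006501 × 907 × (9.29/42.63) = 0.1285 m³/day.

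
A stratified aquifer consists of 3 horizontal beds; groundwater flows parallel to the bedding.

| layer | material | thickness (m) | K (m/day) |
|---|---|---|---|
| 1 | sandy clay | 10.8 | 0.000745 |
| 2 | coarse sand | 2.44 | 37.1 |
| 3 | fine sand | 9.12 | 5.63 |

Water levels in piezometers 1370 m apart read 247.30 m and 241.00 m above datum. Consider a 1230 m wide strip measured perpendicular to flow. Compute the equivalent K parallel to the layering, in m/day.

Flow is parallel to layering, so each bed carries its own Darcy discharge and the transmissivities add.
Σ(K_i·b_i) = 0.000745×10.8 + 37.1×2.44 + 5.63×9.12 = 141.9 m²/day.
Total thickness b = 22.36 m, so K_eq = Σ(K_i·b_i)/b = 6.345 m/day.

6.35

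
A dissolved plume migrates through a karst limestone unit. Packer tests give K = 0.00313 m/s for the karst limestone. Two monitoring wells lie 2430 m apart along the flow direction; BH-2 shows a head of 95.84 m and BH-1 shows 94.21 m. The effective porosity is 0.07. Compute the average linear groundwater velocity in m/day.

Convert K: 0.00313 m/s × 86400 = 270.4 m/day.
Hydraulic gradient i = (95.84 − 94.21) / 2430 = 1.63 / 2430 = 0.0006708.
Darcy flux q = K · i = 270.4 × 0.0006708 = 0.1814 m/day.
Seepage velocity v = q / n_e = 0.1814 / 0.07 = 2.591 m/day.

2.59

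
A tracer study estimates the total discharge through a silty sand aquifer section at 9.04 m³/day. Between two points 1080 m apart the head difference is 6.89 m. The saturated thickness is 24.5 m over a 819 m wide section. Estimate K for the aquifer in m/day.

Cross-sectional area A = 819 × 24.5 = 20066 m².
Hydraulic gradient i = Δh / L = 6.89 / 1080 = 0.006380.
From Q = K·A·i, K = Q / (A·i) = 9.04 / (20066 × 0.006380) = 0.07062 m/day.

0.0706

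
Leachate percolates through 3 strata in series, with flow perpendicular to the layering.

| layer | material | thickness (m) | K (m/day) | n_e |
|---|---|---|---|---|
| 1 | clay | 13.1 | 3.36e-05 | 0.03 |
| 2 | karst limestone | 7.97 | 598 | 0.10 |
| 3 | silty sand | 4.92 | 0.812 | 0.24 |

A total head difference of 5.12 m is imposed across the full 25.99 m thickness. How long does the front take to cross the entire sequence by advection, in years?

494

With flow normal to the layers, continuity requires the same specific discharge q through every layer.
Σ(b_i/K_i) = 13.1/3.36e-05 + 7.97/598 + 4.92/0.812 = 3.899e+05 d.
q = Δh / Σ(b_i/K_i) = 5.12 / 3.899e+05 = 1.313e-05 m/day.
In each layer the seepage velocity is v_i = q/n_i, so the layer transit time is t_i = b_i·n_i / q:
  layer 1 (clay): t_1 = 13.1 × 0.03 / 1.313e-05 = 29927 d
  layer 2 (karst limestone): t_2 = 7.97 × 0.10 / 1.313e-05 = 60691 d
  layer 3 (silty sand): t_3 = 4.92 × 0.24 / 1.313e-05 = 89918 d
Total t = Σ t_i = 1.805e+05 days = 494.3 years.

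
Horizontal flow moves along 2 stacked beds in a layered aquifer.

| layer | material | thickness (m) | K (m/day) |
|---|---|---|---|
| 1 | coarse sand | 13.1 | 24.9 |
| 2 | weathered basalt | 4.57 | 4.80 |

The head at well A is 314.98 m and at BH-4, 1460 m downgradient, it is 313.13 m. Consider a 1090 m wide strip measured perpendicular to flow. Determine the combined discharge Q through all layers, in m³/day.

Flow is parallel to layering, so each bed carries its own Darcy discharge and the transmissivities add.
Σ(K_i·b_i) = 24.9×13.1 + 4.80×4.57 = 348.1 m²/day.
Hydraulic gradient i = (314.98 − 313.13) / 1460 = 1.85 / 1460 = 0.001267.
Q = Σ(K_i·b_i) · W · i = 348.1 × 1090 × 0.001267 = 480.8 m³/day.

481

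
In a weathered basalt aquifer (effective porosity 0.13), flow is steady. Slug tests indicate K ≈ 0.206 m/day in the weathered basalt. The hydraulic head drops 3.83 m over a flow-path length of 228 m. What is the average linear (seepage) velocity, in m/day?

Hydraulic gradient i = Δh / L = 3.83 / 228 = 0.01680.
Darcy flux q = K · i = 0.2060 × 0.01680 = 0.003460 m/day.
Seepage velocity v = q / n_e = 0.003460 / 0.13 = 0.02662 m/day.

0.0266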